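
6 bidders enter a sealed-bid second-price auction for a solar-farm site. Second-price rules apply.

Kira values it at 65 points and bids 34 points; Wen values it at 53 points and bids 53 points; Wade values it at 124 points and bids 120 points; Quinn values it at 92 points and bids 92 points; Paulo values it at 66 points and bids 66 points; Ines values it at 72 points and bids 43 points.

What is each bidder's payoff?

Ordered from highest: Wade 120 points, then Quinn 92 points, then Paulo 66 points, then Wen 53 points, then Ines 43 points, then Kira 34 points.
Wade has the top bid and wins; the price is the second-highest bid, 92 points.
Wade's payoff = 124 points − 92 points = 32 points. All other bidders lose, so their payoff is 0.

Kira 0 points, Wen 0 points, Wade 32 points, Quinn 0 points, Paulo 0 points, Ines 0 points.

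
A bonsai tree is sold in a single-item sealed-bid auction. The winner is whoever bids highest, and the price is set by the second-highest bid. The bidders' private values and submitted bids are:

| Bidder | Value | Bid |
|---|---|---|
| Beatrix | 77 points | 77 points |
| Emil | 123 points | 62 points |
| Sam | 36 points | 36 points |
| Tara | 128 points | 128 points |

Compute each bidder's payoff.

Bids in descending order: Tara 128 points; Beatrix 77 points; Emil 62 points; Sam 36 points.
Tara has the top bid and wins; the price is the second-highest bid, 77 points.
Tara's payoff = 128 points − 77 points = 51 points. All other bidders lose, so their payoff is 0.

Beatrix 0 points, Emil 0 points, Sam 0 points, Tara 51 points.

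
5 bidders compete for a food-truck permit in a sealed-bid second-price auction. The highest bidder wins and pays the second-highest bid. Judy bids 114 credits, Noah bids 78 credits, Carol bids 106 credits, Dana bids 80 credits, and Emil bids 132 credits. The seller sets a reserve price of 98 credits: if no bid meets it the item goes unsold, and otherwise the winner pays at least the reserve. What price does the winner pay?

Sorted high to low: Emil 132 credits > Judy 114 credits > Carol 106 credits > Dana 80 credits > Noah 78 credits.
Emil has the highest bid, so Emil wins.
The second-highest bid is 114 credits, which exceeds the reserve, so that sets the price.

The winner pays 114 credits.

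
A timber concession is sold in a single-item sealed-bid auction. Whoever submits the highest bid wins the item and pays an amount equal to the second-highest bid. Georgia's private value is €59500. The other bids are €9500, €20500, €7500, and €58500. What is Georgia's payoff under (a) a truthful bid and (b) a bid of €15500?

The highest competing bid is €58500.
Bidding truthfully at €59500: Georgia has the top bid, wins, and pays the second-highest bid €58500. Payoff = €59500 − €58500 = €1000.
Bidding €15500: the top bid is €58500 (a rival), so Georgia loses. Payoff = €0.

Truthful: €1000; alternative: €0.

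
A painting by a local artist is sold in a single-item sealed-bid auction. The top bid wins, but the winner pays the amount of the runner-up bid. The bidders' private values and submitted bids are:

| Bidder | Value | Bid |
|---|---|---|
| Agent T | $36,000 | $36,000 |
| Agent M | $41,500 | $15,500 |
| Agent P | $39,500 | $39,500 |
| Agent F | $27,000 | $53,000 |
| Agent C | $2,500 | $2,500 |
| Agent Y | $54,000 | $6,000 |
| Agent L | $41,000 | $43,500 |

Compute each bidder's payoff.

Ordered from highest: Agent F $53,000 > Agent L $43,500 > Agent P $39,500 > Agent T $36,000 > Agent M $15,500 > Agent Y $6,000 > Agent C $2,500.
Agent F has the top bid and wins; the price is the second-highest bid, $43,500.
Agent F's payoff = $27,000 − $43,500 = -$16,500. All other bidders lose, so their payoff is 0.

Payoffs: Agent T $0, Agent M $0, Agent P $0, Agent F -$16,500, Agent C $0, Agent Y $0, Agent L $0.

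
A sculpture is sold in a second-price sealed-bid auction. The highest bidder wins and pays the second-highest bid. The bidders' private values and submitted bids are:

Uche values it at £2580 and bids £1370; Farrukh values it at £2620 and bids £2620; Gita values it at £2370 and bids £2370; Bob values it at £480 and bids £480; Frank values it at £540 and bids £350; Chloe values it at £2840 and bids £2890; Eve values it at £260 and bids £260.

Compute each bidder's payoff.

Ranking the bids: Chloe £2890, then Farrukh £2620, then Gita £2370, then Uche £1370, then Bob £480, then Frank £350, then Eve £260.
Chloe has the top bid and wins; the price is the second-highest bid, £2620.
Chloe's payoff = £2840 − £2620 = £220. All other bidders lose, so their payoff is 0.

Uche £0, Farrukh £0, Gita £0, Bob £0, Frank £0, Chloe £220, Eve £0.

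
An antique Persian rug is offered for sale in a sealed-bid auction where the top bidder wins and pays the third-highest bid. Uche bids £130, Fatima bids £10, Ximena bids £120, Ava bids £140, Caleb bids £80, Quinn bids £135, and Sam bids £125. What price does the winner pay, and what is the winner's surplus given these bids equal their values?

Sorted high to low: Ava £140, then Quinn £135, then Uche £130, then Sam £125, then Ximena £120, then Caleb £80, then Fatima £10.
Ava is the highest bidder, so Ava wins.
Under the third-price rule, the price is the third-highest bid: £130.
Surplus = £140 − £130 = £10.

The winner pays £130 for a surplus of £10.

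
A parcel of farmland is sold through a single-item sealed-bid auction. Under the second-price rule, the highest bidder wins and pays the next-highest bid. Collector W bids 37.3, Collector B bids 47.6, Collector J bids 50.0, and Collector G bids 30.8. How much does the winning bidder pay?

Price paid: 47.6.

Ordered from highest: Collector J 50.0, then Collector B 47.6, then Collector W 37.3, then Collector G 30.8.
Collector J has the highest bid, so Collector J wins.
The second-highest bid is 47.6, so that is what Collector J pays.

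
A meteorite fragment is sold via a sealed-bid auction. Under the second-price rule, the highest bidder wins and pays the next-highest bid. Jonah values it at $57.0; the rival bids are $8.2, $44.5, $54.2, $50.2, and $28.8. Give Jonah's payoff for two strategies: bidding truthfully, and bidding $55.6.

The highest competing bid is $54.2.
Bidding truthfully at $57.0: Jonah has the top bid, wins, and pays the second-highest bid $54.2. Payoff = $57.0 − $54.2 = $2.8.
Bidding $55.6: Jonah has the top bid, wins, and pays the second-highest bid $54.2. Payoff = $57.0 − $54.2 = $2.8.
The bid only affects whether you win, not the price — here both bids land on the same side of the top rival bid, so the deviation is payoff-neutral.

(a) $2.8  (b) $2.8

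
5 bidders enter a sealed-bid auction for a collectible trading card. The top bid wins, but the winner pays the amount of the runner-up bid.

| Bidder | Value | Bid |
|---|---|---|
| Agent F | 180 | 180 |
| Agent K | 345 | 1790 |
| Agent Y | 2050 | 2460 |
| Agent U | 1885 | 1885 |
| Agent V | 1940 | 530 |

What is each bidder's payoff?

Payoffs: Agent F 0, Agent K 0, Agent Y 165, Agent U 0, Agent V 0.

Ordered from highest: Agent Y 2460, then Agent U 1885, then Agent K 1790, then Agent V 530, then Agent F 180.
Agent Y has the top bid and wins; the price is the second-highest bid, 1885.
Agent Y's payoff = 2050 − 1885 = 165. All other bidders lose, so their payoff is 0.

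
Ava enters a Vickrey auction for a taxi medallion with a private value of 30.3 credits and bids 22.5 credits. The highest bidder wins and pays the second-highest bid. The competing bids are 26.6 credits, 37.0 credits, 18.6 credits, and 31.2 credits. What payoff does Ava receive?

Ava's payoff: 0.0 credits.

Highest competing bid: 37.0 credits.
Ava's bid 22.5 credits is not the highest, so Ava loses, pays nothing, and earns zero payoff.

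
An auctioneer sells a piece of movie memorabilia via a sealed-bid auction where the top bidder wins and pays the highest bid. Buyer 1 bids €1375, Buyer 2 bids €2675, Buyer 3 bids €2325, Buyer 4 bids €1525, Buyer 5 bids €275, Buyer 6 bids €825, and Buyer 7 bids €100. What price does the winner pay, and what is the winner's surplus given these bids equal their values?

Ordered from highest: Buyer 2 €2675; Buyer 3 €2325; Buyer 4 €1525; Buyer 1 €1375; Buyer 6 €825; Buyer 5 €275; Buyer 7 €100.
Buyer 2 is the highest bidder, so Buyer 2 wins.
Under the first-price rule, the price is the highest bid: €2675.
Surplus = €2675 − €2675 = €0.

Price €2675; surplus €0.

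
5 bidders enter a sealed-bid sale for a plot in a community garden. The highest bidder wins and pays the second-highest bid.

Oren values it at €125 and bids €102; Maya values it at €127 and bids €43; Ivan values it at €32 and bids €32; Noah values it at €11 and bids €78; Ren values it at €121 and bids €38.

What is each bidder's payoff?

Sorted high to low: Oren €102, then Noah €78, then Maya €43, then Ren €38, then Ivan €32.
Oren has the top bid and wins; the price is the second-highest bid, €78.
Oren's payoff = €125 − €78 = €47. All other bidders lose, so their payoff is 0.

Payoffs: Oren €47, Maya €0, Ivan €0, Noah €0, Ren €0.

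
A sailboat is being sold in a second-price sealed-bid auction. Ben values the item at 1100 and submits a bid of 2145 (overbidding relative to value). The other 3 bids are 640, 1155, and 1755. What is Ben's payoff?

-655

Highest competing bid: 1755.
Ben's bid 2145 is the highest overall, so Ben wins and pays the second-highest bid, 1755.
Payoff = value − price = 1100 − 1755 = -655.
Overbidding won the item at a price above value — truthful bidding would have avoided this loss.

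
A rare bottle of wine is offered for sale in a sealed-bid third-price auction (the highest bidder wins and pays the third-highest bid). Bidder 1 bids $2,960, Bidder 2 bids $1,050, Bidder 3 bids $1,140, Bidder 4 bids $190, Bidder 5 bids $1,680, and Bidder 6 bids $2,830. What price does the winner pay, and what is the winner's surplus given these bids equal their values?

The winner pays $1,680 for a surplus of $1,280.

Sorted high to low: Bidder 1 $2,960, then Bidder 6 $2,830, then Bidder 5 $1,680, then Bidder 3 $1,140, then Bidder 2 $1,050, then Bidder 4 $190.
Bidder 1 is the highest bidder, so Bidder 1 wins.
Under the third-price rule, the price is the third-highest bid: $1,680.
Surplus = $2,960 − $1,680 = $1,280.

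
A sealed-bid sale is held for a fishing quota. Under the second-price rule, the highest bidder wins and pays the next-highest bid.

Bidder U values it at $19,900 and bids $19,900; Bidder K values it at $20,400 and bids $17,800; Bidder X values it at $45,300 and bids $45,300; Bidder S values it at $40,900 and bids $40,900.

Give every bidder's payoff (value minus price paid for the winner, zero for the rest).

Ranking the bids: Bidder X $45,300; Bidder S $40,900; Bidder U $19,900; Bidder K $17,800.
Bidder X has the top bid and wins; the price is the second-highest bid, $40,900.
Bidder X's payoff = $45,300 − $40,900 = $4,400. All other bidders lose, so their payoff is 0.

Payoffs: Bidder U $0, Bidder K $0, Bidder X $4,400, Bidder S $0.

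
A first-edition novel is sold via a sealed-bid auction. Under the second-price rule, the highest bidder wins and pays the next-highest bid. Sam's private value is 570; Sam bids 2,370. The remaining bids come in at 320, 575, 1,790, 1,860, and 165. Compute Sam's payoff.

Highest competing bid: 1,860.
Sam's bid 2,370 is the highest overall, so Sam wins and pays the second-highest bid, 1,860.
Payoff = value − price = 570 − 1,860 = -1,290.
Overbidding won the item at a price above value — truthful bidding would have avoided this loss.

-1,290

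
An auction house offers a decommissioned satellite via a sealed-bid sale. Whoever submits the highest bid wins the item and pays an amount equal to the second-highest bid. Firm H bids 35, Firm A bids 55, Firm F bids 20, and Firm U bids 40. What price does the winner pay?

40

Ranking the bids: Firm A 55, then Firm U 40, then Firm H 35, then Firm F 20.
Firm A has the highest bid, so Firm A wins.
The second-highest bid is 40, so that is what Firm A pays.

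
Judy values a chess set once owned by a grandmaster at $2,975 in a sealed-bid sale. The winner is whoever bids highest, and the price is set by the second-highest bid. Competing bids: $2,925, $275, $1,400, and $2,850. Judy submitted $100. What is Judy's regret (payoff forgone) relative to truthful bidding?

The highest competing bid is $2,925.
Bidding truthfully at $2,975: Judy has the top bid, wins, and pays the second-highest bid $2,925. Payoff = $2,975 − $2,925 = $50.
Bidding $100: the top bid is $2,925 (a rival), so Judy loses. Payoff = $0.
Regret = truthful payoff − actual payoff = $50 − $0 = $50.

Regret: $50.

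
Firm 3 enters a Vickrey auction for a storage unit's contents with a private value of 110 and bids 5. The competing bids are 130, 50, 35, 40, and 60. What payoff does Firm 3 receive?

0

Highest competing bid: 130.
Firm 3's bid 5 is not the highest, so Firm 3 loses, pays nothing, and earns zero payoff.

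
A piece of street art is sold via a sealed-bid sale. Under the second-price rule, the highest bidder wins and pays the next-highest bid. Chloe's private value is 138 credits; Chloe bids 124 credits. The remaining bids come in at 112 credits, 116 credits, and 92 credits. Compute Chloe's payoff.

Chloe's payoff: 22 credits.

Highest competing bid: 116 credits.
Chloe's bid 124 credits is the highest overall, so Chloe wins and pays the second-highest bid, 116 credits.
Payoff = value − price = 138 credits − 116 credits = 22 credits.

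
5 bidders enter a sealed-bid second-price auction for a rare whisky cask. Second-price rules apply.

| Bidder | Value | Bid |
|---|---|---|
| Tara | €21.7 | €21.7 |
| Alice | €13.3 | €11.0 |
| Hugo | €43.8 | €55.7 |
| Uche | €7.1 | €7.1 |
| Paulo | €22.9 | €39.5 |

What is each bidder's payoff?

Ordered from highest: Hugo €55.7; Paulo €39.5; Tara €21.7; Alice €11.0; Uche €7.1.
Hugo has the top bid and wins; the price is the second-highest bid, €39.5.
Hugo's payoff = €43.8 − €39.5 = €4.3. All other bidders lose, so their payoff is 0.

Payoffs: Tara €0.0, Alice €0.0, Hugo €4.3, Uche €0.0, Paulo €0.0.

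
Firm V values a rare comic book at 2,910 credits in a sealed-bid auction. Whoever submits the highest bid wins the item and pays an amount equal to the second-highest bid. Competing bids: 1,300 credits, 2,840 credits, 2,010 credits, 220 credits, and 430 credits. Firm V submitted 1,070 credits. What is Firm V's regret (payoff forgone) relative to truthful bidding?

The highest competing bid is 2,840 credits.
Bidding truthfully at 2,910 credits: Firm V has the top bid, wins, and pays the second-highest bid 2,840 credits. Payoff = 2,910 credits − 2,840 credits = 70 credits.
Bidding 1,070 credits: the top bid is 2,840 credits (a rival), so Firm V loses. Payoff = 0 credits.
Regret = truthful payoff − actual payoff = 70 credits − 0 credits = 70 credits.

70 credits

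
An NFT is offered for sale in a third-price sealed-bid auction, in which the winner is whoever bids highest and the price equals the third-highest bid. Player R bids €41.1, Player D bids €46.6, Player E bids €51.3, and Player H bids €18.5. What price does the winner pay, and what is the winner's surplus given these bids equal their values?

Bids in descending order: Player E €51.3; Player D €46.6; Player R €41.1; Player H €18.5.
Player E is the highest bidder, so Player E wins.
Under the third-price rule, the price is the third-highest bid: €41.1.
Surplus = €51.3 − €41.1 = €10.2.

Price €41.1; surplus €10.2.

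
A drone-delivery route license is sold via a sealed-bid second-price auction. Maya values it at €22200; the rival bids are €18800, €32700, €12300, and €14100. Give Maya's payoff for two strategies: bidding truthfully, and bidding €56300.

Truthful: €0; alternative: -€10500.

The highest competing bid is €32700.
Bidding truthfully at €22200: the top bid is €32700 (a rival), so Maya loses. Payoff = €0.
Bidding €56300: Maya has the top bid, wins, and pays the second-highest bid €32700. Payoff = €22200 − €32700 = -€10500.
Deviating from a truthful bid can only lose payoff in a second-price auction — never gain.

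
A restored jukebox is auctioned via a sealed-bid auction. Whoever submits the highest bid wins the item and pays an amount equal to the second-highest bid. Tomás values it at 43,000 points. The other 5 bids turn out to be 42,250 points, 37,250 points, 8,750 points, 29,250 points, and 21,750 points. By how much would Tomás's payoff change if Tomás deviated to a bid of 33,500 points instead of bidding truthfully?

The highest competing bid is 42,250 points.
Bidding truthfully at 43,000 points: Tomás has the top bid, wins, and pays the second-highest bid 42,250 points. Payoff = 43,000 points − 42,250 points = 750 points.
Bidding 33,500 points: the top bid is 42,250 points (a rival), so Tomás loses. Payoff = 0 points.
Change = 0 points − 750 points = -750 points.

Change in payoff: -750 points.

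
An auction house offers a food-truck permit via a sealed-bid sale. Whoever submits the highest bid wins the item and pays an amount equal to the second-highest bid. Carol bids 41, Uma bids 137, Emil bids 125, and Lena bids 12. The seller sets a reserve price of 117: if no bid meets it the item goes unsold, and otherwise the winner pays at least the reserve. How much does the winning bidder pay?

Ranking the bids: Uma 137; Emil 125; Carol 41; Lena 12.
Uma has the highest bid, so Uma wins.
The second-highest bid is 125, which exceeds the reserve, so that sets the price.

125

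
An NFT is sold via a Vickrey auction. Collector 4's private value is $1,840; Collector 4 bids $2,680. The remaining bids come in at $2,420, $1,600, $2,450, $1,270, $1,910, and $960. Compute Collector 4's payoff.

Highest competing bid: $2,450.
Collector 4's bid $2,680 is the highest overall, so Collector 4 wins and pays the second-highest bid, $2,450.
Payoff = value − price = $1,840 − $2,450 = -$610.
Overbidding won the item at a price above value — truthful bidding would have avoided this loss.

The bidder's payoff: -$610.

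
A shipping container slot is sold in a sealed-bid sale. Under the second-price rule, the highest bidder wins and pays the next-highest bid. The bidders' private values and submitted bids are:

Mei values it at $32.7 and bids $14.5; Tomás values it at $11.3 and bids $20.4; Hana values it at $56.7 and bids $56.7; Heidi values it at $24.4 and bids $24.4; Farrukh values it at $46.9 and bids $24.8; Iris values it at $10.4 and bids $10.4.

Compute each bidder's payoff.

Payoffs: Mei $0.0, Tomás $0.0, Hana $31.9, Heidi $0.0, Farrukh $0.0, Iris $0.0.

Ranking the bids: Hana $56.7 > Farrukh $24.8 > Heidi $24.4 > Tomás $20.4 > Mei $14.5 > Iris $10.4.
Hana has the top bid and wins; the price is the second-highest bid, $24.8.
Hana's payoff = $56.7 − $24.8 = $31.9. All other bidders lose, so their payoff is 0.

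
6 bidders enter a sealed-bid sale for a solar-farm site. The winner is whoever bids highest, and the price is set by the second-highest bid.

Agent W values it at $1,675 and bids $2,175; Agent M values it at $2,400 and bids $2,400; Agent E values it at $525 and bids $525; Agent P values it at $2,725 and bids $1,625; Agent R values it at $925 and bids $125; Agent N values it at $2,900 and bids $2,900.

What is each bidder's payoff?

Bids in descending order: Agent N $2,900; Agent M $2,400; Agent W $2,175; Agent P $1,625; Agent E $525; Agent R $125.
Agent N has the top bid and wins; the price is the second-highest bid, $2,400.
Agent N's payoff = $2,900 − $2,400 = $500. All other bidders lose, so their payoff is 0.

Payoffs: Agent W $0, Agent M $0, Agent E $0, Agent P $0, Agent R $0, Agent N $500.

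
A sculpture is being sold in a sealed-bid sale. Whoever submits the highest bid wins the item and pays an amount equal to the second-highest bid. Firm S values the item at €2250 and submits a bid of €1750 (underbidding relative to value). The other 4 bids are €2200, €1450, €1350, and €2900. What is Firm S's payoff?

Highest competing bid: €2900.
Firm S's bid €1750 is not the highest, so Firm S loses, pays nothing, and earns zero payoff.

Firm S's payoff: €0.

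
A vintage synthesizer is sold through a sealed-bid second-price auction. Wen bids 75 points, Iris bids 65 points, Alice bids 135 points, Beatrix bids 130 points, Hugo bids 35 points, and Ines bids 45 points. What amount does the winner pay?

The winner pays 130 points.

Bids in descending order: Alice 135 points; Beatrix 130 points; Wen 75 points; Iris 65 points; Ines 45 points; Hugo 35 points.
Alice has the highest bid, so Alice wins.
The second-highest bid is 130 points, so that is what Alice pays.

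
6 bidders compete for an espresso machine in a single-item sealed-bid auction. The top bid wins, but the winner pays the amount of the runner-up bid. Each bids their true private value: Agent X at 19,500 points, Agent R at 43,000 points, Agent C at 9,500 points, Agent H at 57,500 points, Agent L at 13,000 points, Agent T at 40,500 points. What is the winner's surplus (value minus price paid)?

Sorted high to low: Agent H 57,500 points; Agent R 43,000 points; Agent T 40,500 points; Agent X 19,500 points; Agent L 13,000 points; Agent C 9,500 points.
Agent H wins with the top bid and pays the second-highest, 43,000 points.
Surplus = 57,500 points − 43,000 points = 14,500 points.

Surplus = 14,500 points.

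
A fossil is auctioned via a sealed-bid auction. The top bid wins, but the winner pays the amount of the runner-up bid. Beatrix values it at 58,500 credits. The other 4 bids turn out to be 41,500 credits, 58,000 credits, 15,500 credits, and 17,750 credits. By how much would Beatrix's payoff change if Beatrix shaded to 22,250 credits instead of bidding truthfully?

Payoff change: -500 credits.

The highest competing bid is 58,000 credits.
Bidding truthfully at 58,500 credits: Beatrix has the top bid, wins, and pays the second-highest bid 58,000 credits. Payoff = 58,500 credits − 58,000 credits = 500 credits.
Bidding 22,250 credits: the top bid is 58,000 credits (a rival), so Beatrix loses. Payoff = 0 credits.
Change = 0 credits − 500 credits = -500 credits.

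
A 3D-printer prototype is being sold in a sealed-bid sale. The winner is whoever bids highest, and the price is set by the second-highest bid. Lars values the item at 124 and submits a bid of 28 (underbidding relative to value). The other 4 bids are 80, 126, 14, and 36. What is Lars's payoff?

Highest competing bid: 126.
Lars's bid 28 is not the highest, so Lars loses, pays nothing, and earns zero payoff.

Lars's payoff: 0.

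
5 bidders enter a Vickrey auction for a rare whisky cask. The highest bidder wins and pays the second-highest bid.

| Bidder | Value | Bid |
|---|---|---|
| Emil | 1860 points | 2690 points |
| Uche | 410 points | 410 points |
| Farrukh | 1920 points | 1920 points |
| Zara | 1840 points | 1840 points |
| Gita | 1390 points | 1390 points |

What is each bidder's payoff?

Emil -60 points, Uche 0 points, Farrukh 0 points, Zara 0 points, Gita 0 points.

Ranking the bids: Emil 2690 points > Farrukh 1920 points > Zara 1840 points > Gita 1390 points > Uche 410 points.
Emil has the top bid and wins; the price is the second-highest bid, 1920 points.
Emil's payoff = 1860 points − 1920 points = -60 points. All other bidders lose, so their payoff is 0.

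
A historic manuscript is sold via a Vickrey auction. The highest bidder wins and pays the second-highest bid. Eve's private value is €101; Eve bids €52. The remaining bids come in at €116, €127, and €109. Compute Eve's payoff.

Eve's payoff: €0.

Highest competing bid: €127.
Eve's bid €52 is not the highest, so Eve loses, pays nothing, and earns zero payoff.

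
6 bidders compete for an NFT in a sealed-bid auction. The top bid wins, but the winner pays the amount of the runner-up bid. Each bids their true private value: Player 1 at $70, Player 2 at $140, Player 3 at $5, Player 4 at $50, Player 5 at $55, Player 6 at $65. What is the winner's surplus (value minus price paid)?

Ordered from highest: Player 2 $140, then Player 1 $70, then Player 6 $65, then Player 5 $55, then Player 4 $50, then Player 3 $5.
Player 2 wins with the top bid and pays the second-highest, $70.
Surplus = $140 − $70 = $70.

$70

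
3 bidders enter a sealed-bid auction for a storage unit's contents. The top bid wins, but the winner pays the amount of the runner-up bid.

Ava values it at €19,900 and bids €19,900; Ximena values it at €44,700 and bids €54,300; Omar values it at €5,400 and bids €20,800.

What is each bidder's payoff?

Ordered from highest: Ximena €54,300 > Omar €20,800 > Ava €19,900.
Ximena has the top bid and wins; the price is the second-highest bid, €20,800.
Ximena's payoff = €44,700 − €20,800 = €23,900. All other bidders lose, so their payoff is 0.

Payoffs: Ava €0, Ximena €23,900, Omar €0.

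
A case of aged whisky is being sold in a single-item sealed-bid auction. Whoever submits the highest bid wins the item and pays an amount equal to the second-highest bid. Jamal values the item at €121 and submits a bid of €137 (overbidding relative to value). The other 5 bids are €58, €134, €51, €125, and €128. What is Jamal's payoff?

-€13

Highest competing bid: €134.
Jamal's bid €137 is the highest overall, so Jamal wins and pays the second-highest bid, €134.
Payoff = value − price = €121 − €134 = -€13.
Overbidding won the item at a price above value — truthful bidding would have avoided this loss.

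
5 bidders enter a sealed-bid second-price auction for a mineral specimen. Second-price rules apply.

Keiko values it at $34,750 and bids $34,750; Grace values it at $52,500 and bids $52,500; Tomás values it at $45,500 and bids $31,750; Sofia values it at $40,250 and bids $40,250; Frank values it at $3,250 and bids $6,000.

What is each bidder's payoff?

Payoffs: Keiko $0, Grace $12,250, Tomás $0, Sofia $0, Frank $0.

Ranking the bids: Grace $52,500; Sofia $40,250; Keiko $34,750; Tomás $31,750; Frank $6,000.
Grace has the top bid and wins; the price is the second-highest bid, $40,250.
Grace's payoff = $52,500 − $40,250 = $12,250. All other bidders lose, so their payoff is 0.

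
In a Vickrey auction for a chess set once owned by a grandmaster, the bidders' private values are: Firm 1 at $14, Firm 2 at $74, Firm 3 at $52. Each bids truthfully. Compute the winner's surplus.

Ranking the bids: Firm 2 $74, then Firm 3 $52, then Firm 1 $14.
Firm 2 wins with the top bid and pays the second-highest, $52.
Surplus = $74 − $52 = $22.

Winner's surplus: $22.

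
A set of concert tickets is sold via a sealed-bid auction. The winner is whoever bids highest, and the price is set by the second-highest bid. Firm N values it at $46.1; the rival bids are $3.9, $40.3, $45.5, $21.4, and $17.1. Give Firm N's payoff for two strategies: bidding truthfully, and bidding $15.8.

Truthful: $0.6; alternative: $0.0.

The highest competing bid is $45.5.
Bidding truthfully at $46.1: Firm N has the top bid, wins, and pays the second-highest bid $45.5. Payoff = $46.1 − $45.5 = $0.6.
Bidding $15.8: the top bid is $45.5 (a rival), so Firm N loses. Payoff = $0.0.
Deviating from a truthful bid can only lose payoff in a second-price auction — never gain.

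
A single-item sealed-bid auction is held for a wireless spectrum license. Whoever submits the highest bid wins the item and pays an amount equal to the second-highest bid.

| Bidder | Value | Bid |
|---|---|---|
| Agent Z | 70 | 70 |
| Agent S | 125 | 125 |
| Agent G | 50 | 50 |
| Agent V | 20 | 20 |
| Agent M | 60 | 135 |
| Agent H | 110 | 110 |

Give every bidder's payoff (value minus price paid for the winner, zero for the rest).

Bids in descending order: Agent M 135, then Agent S 125, then Agent H 110, then Agent Z 70, then Agent G 50, then Agent V 20.
Agent M has the top bid and wins; the price is the second-highest bid, 125.
Agent M's payoff = 60 − 125 = -65. All other bidders lose, so their payoff is 0.

Agent Z 0, Agent S 0, Agent G 0, Agent V 0, Agent M -65, Agent H 0.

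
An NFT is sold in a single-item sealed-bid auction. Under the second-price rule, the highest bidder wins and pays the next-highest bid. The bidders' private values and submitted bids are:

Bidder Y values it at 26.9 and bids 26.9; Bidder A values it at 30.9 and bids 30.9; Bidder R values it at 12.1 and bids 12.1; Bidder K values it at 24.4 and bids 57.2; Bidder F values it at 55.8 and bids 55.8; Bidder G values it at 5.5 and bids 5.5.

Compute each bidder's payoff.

Payoffs: Bidder Y 0.0, Bidder A 0.0, Bidder R 0.0, Bidder K -31.4, Bidder F 0.0, Bidder G 0.0.

Bids in descending order: Bidder K 57.2; Bidder F 55.8; Bidder A 30.9; Bidder Y 26.9; Bidder R 12.1; Bidder G 5.5.
Bidder K has the top bid and wins; the price is the second-highest bid, 55.8.
Bidder K's payoff = 24.4 − 55.8 = -31.4. All other bidders lose, so their payoff is 0.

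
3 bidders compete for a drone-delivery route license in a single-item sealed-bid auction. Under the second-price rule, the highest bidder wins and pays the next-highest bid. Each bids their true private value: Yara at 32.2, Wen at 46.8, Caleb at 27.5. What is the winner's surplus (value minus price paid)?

Ordered from highest: Wen 46.8; Yara 32.2; Caleb 27.5.
Wen wins with the top bid and pays the second-highest, 32.2.
Surplus = 46.8 − 32.2 = 14.6.

Winner's surplus: 14.6.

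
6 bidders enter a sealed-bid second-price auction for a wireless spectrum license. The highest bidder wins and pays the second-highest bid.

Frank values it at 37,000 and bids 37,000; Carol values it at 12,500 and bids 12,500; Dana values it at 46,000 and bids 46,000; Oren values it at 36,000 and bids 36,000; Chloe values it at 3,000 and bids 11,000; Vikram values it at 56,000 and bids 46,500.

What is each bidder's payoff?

Ranking the bids: Vikram 46,500 > Dana 46,000 > Frank 37,000 > Oren 36,000 > Carol 12,500 > Chloe 11,000.
Vikram has the top bid and wins; the price is the second-highest bid, 46,000.
Vikram's payoff = 56,000 − 46,000 = 10,000. All other bidders lose, so their payoff is 0.

Payoffs: Frank 0, Carol 0, Dana 0, Oren 0, Chloe 0, Vikram 10,000.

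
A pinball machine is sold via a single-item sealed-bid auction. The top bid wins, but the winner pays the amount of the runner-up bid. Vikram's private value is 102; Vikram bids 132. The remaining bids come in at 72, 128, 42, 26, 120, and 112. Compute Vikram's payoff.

Highest competing bid: 128.
Vikram's bid 132 is the highest overall, so Vikram wins and pays the second-highest bid, 128.
Payoff = value − price = 102 − 128 = -26.
Overbidding won the item at a price above value — truthful bidding would have avoided this loss.

Payoff = -26.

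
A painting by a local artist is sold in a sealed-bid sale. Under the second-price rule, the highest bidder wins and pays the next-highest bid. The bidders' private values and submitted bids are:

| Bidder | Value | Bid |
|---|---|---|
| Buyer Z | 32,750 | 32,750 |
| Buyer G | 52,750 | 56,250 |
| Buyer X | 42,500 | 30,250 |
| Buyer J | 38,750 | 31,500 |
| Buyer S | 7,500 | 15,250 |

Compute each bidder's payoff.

Buyer Z 0, Buyer G 20,000, Buyer X 0, Buyer J 0, Buyer S 0.

Ordered from highest: Buyer G 56,250; Buyer Z 32,750; Buyer J 31,500; Buyer X 30,250; Buyer S 15,250.
Buyer G has the top bid and wins; the price is the second-highest bid, 32,750.
Buyer G's payoff = 52,750 − 32,750 = 20,000. All other bidders lose, so their payoff is 0.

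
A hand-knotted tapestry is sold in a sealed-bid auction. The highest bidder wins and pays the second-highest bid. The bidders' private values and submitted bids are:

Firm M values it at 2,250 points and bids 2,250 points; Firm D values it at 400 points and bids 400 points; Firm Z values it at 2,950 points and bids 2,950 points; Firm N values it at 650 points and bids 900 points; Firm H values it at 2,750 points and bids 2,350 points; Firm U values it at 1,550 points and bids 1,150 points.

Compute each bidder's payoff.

Sorted high to low: Firm Z 2,950 points > Firm H 2,350 points > Firm M 2,250 points > Firm U 1,150 points > Firm N 900 points > Firm D 400 points.
Firm Z has the top bid and wins; the price is the second-highest bid, 2,350 points.
Firm Z's payoff = 2,950 points − 2,350 points = 600 points. All other bidders lose, so their payoff is 0.

Payoffs: Firm M 0 points, Firm D 0 points, Firm Z 600 points, Firm N 0 points, Firm H 0 points, Firm U 0 points.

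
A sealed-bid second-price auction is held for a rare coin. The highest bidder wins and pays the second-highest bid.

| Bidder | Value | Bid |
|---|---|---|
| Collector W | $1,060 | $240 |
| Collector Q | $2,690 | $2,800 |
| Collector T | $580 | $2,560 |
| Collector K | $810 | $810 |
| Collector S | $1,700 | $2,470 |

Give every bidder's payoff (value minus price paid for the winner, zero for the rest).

Bids in descending order: Collector Q $2,800, then Collector T $2,560, then Collector S $2,470, then Collector K $810, then Collector W $240.
Collector Q has the top bid and wins; the price is the second-highest bid, $2,560.
Collector Q's payoff = $2,690 − $2,560 = $130. All other bidders lose, so their payoff is 0.

Payoffs: Collector W $0, Collector Q $130, Collector T $0, Collector K $0, Collector S $0.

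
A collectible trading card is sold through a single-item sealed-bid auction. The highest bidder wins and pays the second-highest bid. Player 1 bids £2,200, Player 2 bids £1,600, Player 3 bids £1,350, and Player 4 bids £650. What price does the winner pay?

Ordered from highest: Player 1 £2,200; Player 2 £1,600; Player 3 £1,350; Player 4 £650.
Player 1 has the highest bid, so Player 1 wins.
The second-highest bid is £1,600, so that is what Player 1 pays.

The winner pays £1,600.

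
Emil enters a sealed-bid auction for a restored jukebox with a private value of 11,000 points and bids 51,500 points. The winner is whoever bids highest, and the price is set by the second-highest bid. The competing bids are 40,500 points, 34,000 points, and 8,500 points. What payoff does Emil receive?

Highest competing bid: 40,500 points.
Emil's bid 51,500 points is the highest overall, so Emil wins and pays the second-highest bid, 40,500 points.
Payoff = value − price = 11,000 points − 40,500 points = -29,500 points.
Overbidding won the item at a price above value — truthful bidding would have avoided this loss.

Emil's payoff: -29,500 points.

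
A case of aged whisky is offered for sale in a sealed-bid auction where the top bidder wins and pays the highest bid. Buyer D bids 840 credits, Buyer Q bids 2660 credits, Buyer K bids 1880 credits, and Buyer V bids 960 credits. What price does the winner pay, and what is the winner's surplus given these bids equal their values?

Ranking the bids: Buyer Q 2660 credits > Buyer K 1880 credits > Buyer V 960 credits > Buyer D 840 credits.
Buyer Q is the highest bidder, so Buyer Q wins.
Under the first-price rule, the price is the highest bid: 2660 credits.
Surplus = 2660 credits − 2660 credits = 0 credits.

The winner pays 2660 credits for a surplus of 0 credits.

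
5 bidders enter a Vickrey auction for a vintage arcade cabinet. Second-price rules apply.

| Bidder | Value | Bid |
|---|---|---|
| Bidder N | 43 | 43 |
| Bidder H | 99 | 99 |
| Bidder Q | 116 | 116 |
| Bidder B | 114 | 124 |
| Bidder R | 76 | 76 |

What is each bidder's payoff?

Ordered from highest: Bidder B 124, then Bidder Q 116, then Bidder H 99, then Bidder R 76, then Bidder N 43.
Bidder B has the top bid and wins; the price is the second-highest bid, 116.
Bidder B's payoff = 114 − 116 = -2. All other bidders lose, so their payoff is 0.

Bidder N 0, Bidder H 0, Bidder Q 0, Bidder B -2, Bidder R 0.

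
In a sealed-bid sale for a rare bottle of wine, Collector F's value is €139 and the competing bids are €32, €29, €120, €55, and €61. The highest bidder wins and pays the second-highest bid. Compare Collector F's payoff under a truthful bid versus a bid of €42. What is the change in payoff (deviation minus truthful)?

The highest competing bid is €120.
Bidding truthfully at €139: Collector F has the top bid, wins, and pays the second-highest bid €120. Payoff = €139 − €120 = €19.
Bidding €42: the top bid is €120 (a rival), so Collector F loses. Payoff = €0.
Change = €0 − €19 = -€19.
This is the dominant-strategy logic: truthful bidding weakly beats any alternative.

Payoff change: -€19.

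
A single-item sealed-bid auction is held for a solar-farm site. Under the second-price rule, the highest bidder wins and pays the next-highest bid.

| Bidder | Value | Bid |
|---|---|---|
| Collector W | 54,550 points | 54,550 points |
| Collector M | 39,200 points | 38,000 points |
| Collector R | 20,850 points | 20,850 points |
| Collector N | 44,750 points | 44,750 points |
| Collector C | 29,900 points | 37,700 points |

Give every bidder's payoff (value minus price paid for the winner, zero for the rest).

Sorted high to low: Collector W 54,550 points, then Collector N 44,750 points, then Collector M 38,000 points, then Collector C 37,700 points, then Collector R 20,850 points.
Collector W has the top bid and wins; the price is the second-highest bid, 44,750 points.
Collector W's payoff = 54,550 points − 44,750 points = 9,800 points. All other bidders lose, so their payoff is 0.

Collector W 9,800 points, Collector M 0 points, Collector R 0 points, Collector N 0 points, Collector C 0 points.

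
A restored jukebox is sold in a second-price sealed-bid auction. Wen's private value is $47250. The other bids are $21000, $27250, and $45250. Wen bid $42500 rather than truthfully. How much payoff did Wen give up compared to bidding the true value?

The highest competing bid is $45250.
Bidding truthfully at $47250: Wen has the top bid, wins, and pays the second-highest bid $45250. Payoff = $47250 − $45250 = $2000.
Bidding $42500: the top bid is $45250 (a rival), so Wen loses. Payoff = $0.
Regret = truthful payoff − actual payoff = $2000 − $0 = $2000.
Deviating from a truthful bid can only lose payoff in a second-price auction — never gain.

Regret: $2000.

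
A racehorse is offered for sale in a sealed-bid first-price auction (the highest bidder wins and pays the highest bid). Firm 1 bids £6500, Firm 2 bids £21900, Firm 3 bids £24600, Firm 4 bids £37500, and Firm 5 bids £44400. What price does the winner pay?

The winner pays £44400.

Sorted high to low: Firm 5 £44400 > Firm 4 £37500 > Firm 3 £24600 > Firm 2 £21900 > Firm 1 £6500.
Firm 5 is the highest bidder, so Firm 5 wins.
Under the first-price rule, the price is the highest bid: £44400.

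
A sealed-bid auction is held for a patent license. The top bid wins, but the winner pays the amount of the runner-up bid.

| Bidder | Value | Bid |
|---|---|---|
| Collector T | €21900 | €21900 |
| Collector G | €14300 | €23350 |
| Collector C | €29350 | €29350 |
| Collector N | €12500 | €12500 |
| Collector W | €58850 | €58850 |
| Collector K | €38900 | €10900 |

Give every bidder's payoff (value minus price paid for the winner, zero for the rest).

Sorted high to low: Collector W €58850 > Collector C €29350 > Collector G €23350 > Collector T €21900 > Collector N €12500 > Collector K €10900.
Collector W has the top bid and wins; the price is the second-highest bid, €29350.
Collector W's payoff = €58850 − €29350 = €29500. All other bidders lose, so their payoff is 0.

Payoffs: Collector T €0, Collector G €0, Collector C €0, Collector N €0, Collector W €29500, Collector K €0.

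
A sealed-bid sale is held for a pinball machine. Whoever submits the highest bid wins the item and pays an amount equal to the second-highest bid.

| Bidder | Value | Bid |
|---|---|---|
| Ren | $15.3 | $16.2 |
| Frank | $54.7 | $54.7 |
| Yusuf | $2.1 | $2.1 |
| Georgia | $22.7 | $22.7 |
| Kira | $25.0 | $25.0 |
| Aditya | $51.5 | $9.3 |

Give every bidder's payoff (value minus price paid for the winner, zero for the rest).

Payoffs: Ren $0.0, Frank $29.7, Yusuf $0.0, Georgia $0.0, Kira $0.0, Aditya $0.0.

Ranking the bids: Frank $54.7 > Kira $25.0 > Georgia $22.7 > Ren $16.2 > Aditya $9.3 > Yusuf $2.1.
Frank has the top bid and wins; the price is the second-highest bid, $25.0.
Frank's payoff = $54.7 − $25.0 = $29.7. All other bidders lose, so their payoff is 0.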